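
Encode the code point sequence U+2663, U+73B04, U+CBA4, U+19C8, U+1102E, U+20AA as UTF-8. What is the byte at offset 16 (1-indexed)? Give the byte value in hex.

0x80

1-indexed offset 16 is 0-indexed offset 15.
U+2663 → 3-byte form E2 99 A3 at offsets 0–2.
U+73B04 → 4-byte form F1 B3 AC 84 at offsets 3–6.
U+CBA4 → 3-byte form EC AE A4 at offsets 7–9.
U+19C8 → 3-byte form E1 A7 88 at offsets 10–12.
U+1102E → 4-byte form F0 91 80 AE at offsets 13–16.
Offset 15 falls in char 5's range; it's byte 3 of F0 91 80 AE = 0x80.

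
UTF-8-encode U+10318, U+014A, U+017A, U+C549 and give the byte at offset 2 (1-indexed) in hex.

0x90

1-indexed offset 2 is 0-indexed offset 1.
U+10318 → 4-byte form F0 90 8C 98 at offsets 0–3.
Offset 1 falls in char 1's range; it's byte 2 of F0 90 8C 98 = 0x90.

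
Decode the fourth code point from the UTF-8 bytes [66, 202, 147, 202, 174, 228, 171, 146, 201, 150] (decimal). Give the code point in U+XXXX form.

Offset 0: leading byte 0x42 = 01000010 → 1-byte char #1 = 42.
Offset 1: leading byte 0xCA = 11001010 → 2-byte char #2 = CA 93.
Offset 3: leading byte 0xCA = 11001010 → 2-byte char #3 = CA AE.
Offset 5: leading byte 0xE4 = 11100100 → 3-byte char #4 = E4 AB 92.
Leading byte 0xE4 = 11100100 matches 1110xxxx → 3-byte sequence.
Byte 1: 0xE4 = 11100100, payload 0100 (4 bits).
Byte 2: 0xAB = 10101011 (10xxxxxx ✓), payload 101011.
Byte 3: 0x92 = 10010010 (10xxxxxx ✓), payload 010010.
Concatenate: 0100101011010010 = 0x4AD2 (16 bits → U+4AD2).

U+4AD2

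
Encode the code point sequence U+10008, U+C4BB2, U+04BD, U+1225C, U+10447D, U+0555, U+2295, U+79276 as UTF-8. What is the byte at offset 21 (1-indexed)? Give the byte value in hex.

0xE2

1-indexed offset 21 is 0-indexed offset 20.
U+10008 → 4-byte form F0 90 80 88 at offsets 0–3.
U+C4BB2 → 4-byte form F3 84 AE B2 at offsets 4–7.
U+04BD → 2-byte form D2 BD at offsets 8–9.
U+1225C → 4-byte form F0 92 89 9C at offsets 10–13.
U+10447D → 4-byte form F4 84 91 BD at offsets 14–17.
U+0555 → 2-byte form D5 95 at offsets 18–19.
U+2295 → 3-byte form E2 8A 95 at offsets 20–22.
Offset 20 falls in char 7's range; it's byte 1 of E2 8A 95 = 0xE2.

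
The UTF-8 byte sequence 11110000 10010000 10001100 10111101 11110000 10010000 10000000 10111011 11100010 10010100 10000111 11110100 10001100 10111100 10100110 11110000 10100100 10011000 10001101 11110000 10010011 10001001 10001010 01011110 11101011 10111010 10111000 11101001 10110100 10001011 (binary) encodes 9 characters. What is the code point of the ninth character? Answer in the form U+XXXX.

Offset 0: leading byte 0xF0 = 11110000 → 4-byte char #1 = F0 90 8C BD.
Offset 4: leading byte 0xF0 = 11110000 → 4-byte char #2 = F0 90 80 BB.
Offset 8: leading byte 0xE2 = 11100010 → 3-byte char #3 = E2 94 87.
Offset 11: leading byte 0xF4 = 11110100 → 4-byte char #4 = F4 8C BC A6.
Offset 15: leading byte 0xF0 = 11110000 → 4-byte char #5 = F0 A4 98 8D.
Offset 19: leading byte 0xF0 = 11110000 → 4-byte char #6 = F0 93 89 8A.
Offset 23: leading byte 0x5E = 01011110 → 1-byte char #7 = 5E.
Offset 24: leading byte 0xEB = 11101011 → 3-byte char #8 = EB BA B8.
Offset 27: leading byte 0xE9 = 11101001 → 3-byte char #9 = E9 B4 8B.
Leading byte 0xE9 = 11101001 matches 1110xxxx → 3-byte sequence.
Byte 1: 0xE9 = 11101001, payload 1001 (4 bits).
Byte 2: 0xB4 = 10110100 (10xxxxxx ✓), payload 110100.
Byte 3: 0x8B = 10001011 (10xxxxxx ✓), payload 001011.
Concatenate: 1001110100001011 = 0x9D0B (16 bits → U+9D0B).

U+9D0B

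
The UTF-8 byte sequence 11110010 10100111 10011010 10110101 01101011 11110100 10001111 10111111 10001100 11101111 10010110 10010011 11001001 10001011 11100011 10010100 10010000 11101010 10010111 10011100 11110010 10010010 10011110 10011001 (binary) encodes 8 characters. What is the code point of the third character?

Offset 0: leading byte 0xF2 = 11110010 → 4-byte char #1 = F2 A7 9A B5.
Offset 4: leading byte 0x6B = 01101011 → 1-byte char #2 = 6B.
Offset 5: leading byte 0xF4 = 11110100 → 4-byte char #3 = F4 8F BF 8C.
Leading byte 0xF4 = 11110100 matches 11110xxx → 4-byte sequence.
Byte 1: 0xF4 = 11110100, payload 100 (3 bits).
Byte 2: 0x8F = 10001111 (10xxxxxx ✓), payload 001111.
Byte 3: 0xBF = 10111111 (10xxxxxx ✓), payload 111111.
Byte 4: 0x8C = 10001100 (10xxxxxx ✓), payload 001100.
Concatenate: 100001111111111001100 = 0x10FFCC (21 bits → U+10FFCC).

U+10FFCC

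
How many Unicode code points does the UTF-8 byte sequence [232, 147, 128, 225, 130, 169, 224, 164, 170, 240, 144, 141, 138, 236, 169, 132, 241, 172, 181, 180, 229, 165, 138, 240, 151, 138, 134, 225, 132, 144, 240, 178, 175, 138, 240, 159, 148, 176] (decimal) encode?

Byte at offset 0: 0xE8 = 11101000 → 3-byte char (#1). Advance 3.
Byte at offset 3: 0xE1 = 11100001 → 3-byte char (#2). Advance 3.
Byte at offset 6: 0xE0 = 11100000 → 3-byte char (#3). Advance 3.
Byte at offset 9: 0xF0 = 11110000 → 4-byte char (#4). Advance 4.
Byte at offset 13: 0xEC = 11101100 → 3-byte char (#5). Advance 3.
Byte at offset 16: 0xF1 = 11110001 → 4-byte char (#6). Advance 4.
Byte at offset 20: 0xE5 = 11100101 → 3-byte char (#7). Advance 3.
Byte at offset 23: 0xF0 = 11110000 → 4-byte char (#8). Advance 4.
Byte at offset 27: 0xE1 = 11100001 → 3-byte char (#9). Advance 3.
Byte at offset 30: 0xF0 = 11110000 → 4-byte char (#10). Advance 4.
Byte at offset 34: 0xF0 = 11110000 → 4-byte char (#11). Advance 4.
Reached end at offset 38 after 11 code points.

11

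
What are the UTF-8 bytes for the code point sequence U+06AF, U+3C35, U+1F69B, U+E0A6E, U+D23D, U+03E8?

DA AF E3 B0 B5 F0 9F 9A 9B F3 A0 A9 AE ED 88 BD CF A8

U+06AF: 2-byte form → DA AF.
U+3C35: 3-byte form → E3 B0 B5.
U+1F69B: 4-byte form → F0 9F 9A 9B.
U+E0A6E: 4-byte form → F3 A0 A9 AE.
U+D23D: 3-byte form → ED 88 BD.
U+03E8: 2-byte form → CF A8.
Concatenated (18 bytes): DA AF E3 B0 B5 F0 9F 9A 9B F3 A0 A9 AE ED 88 BD CF A8.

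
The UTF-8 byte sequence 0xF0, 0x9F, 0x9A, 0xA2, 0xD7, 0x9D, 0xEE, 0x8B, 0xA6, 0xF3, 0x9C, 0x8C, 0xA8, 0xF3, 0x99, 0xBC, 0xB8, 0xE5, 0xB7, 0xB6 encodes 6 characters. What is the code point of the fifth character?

Offset 0: leading byte 0xF0 = 11110000 → 4-byte char #1 = F0 9F 9A A2.
Offset 4: leading byte 0xD7 = 11010111 → 2-byte char #2 = D7 9D.
Offset 6: leading byte 0xEE = 11101110 → 3-byte char #3 = EE 8B A6.
Offset 9: leading byte 0xF3 = 11110011 → 4-byte char #4 = F3 9C 8C A8.
Offset 13: leading byte 0xF3 = 11110011 → 4-byte char #5 = F3 99 BC B8.
Leading byte 0xF3 = 11110011 matches 11110xxx → 4-byte sequence.
Byte 1: 0xF3 = 11110011, payload 011 (3 bits).
Byte 2: 0x99 = 10011001 (10xxxxxx ✓), payload 011001.
Byte 3: 0xBC = 10111100 (10xxxxxx ✓), payload 111100.
Byte 4: 0xB8 = 10111000 (10xxxxxx ✓), payload 111000.
Concatenate: 011011001111100111000 = 0xD9F38 (21 bits → U+D9F38).

U+D9F38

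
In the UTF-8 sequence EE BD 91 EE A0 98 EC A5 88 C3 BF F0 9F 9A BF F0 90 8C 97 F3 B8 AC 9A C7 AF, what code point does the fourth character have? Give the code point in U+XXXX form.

Offset 0: leading byte 0xEE = 11101110 → 3-byte char #1 = EE BD 91.
Offset 3: leading byte 0xEE = 11101110 → 3-byte char #2 = EE A0 98.
Offset 6: leading byte 0xEC = 11101100 → 3-byte char #3 = EC A5 88.
Offset 9: leading byte 0xC3 = 11000011 → 2-byte char #4 = C3 BF.
Leading byte 0xC3 = 11000011 matches 110xxxxx → 2-byte sequence.
Byte 1: 0xC3 = 11000011, payload 00011 (5 bits).
Byte 2: 0xBF = 10111111 (10xxxxxx ✓), payload 111111.
Concatenate: 00011111111 = 0xFF (11 bits → U+00FF).

U+00FF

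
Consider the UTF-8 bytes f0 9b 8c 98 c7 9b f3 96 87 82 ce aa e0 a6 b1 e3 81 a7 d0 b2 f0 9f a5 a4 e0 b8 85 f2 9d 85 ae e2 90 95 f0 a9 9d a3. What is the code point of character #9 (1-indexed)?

Offset 0: leading byte 0xF0 = 11110000 → 4-byte char #1 = F0 9B 8C 98.
Offset 4: leading byte 0xC7 = 11000111 → 2-byte char #2 = C7 9B.
Offset 6: leading byte 0xF3 = 11110011 → 4-byte char #3 = F3 96 87 82.
Offset 10: leading byte 0xCE = 11001110 → 2-byte char #4 = CE AA.
Offset 12: leading byte 0xE0 = 11100000 → 3-byte char #5 = E0 A6 B1.
Offset 15: leading byte 0xE3 = 11100011 → 3-byte char #6 = E3 81 A7.
Offset 18: leading byte 0xD0 = 11010000 → 2-byte char #7 = D0 B2.
Offset 20: leading byte 0xF0 = 11110000 → 4-byte char #8 = F0 9F A5 A4.
Offset 24: leading byte 0xE0 = 11100000 → 3-byte char #9 = E0 B8 85.
Leading byte 0xE0 = 11100000 matches 1110xxxx → 3-byte sequence.
Byte 1: 0xE0 = 11100000, payload 0000 (4 bits).
Byte 2: 0xB8 = 10111000 (10xxxxxx ✓), payload 111000.
Byte 3: 0x85 = 10000101 (10xxxxxx ✓), payload 000101.
Concatenate: 0000111000000101 = 0xE05 (16 bits → U+0E05).

U+0E05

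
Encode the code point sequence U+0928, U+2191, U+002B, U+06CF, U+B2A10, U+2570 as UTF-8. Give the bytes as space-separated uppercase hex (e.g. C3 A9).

E0 A4 A8 E2 86 91 2B DB 8F F2 B2 A8 90 E2 95 B0

U+0928: 3-byte form → E0 A4 A8.
U+2191: 3-byte form → E2 86 91.
U+002B: 1-byte form → 2B.
U+06CF: 2-byte form → DB 8F.
U+B2A10: 4-byte form → F2 B2 A8 90.
U+2570: 3-byte form → E2 95 B0.
Concatenated (16 bytes): E0 A4 A8 E2 86 91 2B DB 8F F2 B2 A8 90 E2 95 B0.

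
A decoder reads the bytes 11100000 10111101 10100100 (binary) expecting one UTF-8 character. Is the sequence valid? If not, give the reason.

valid

Leading byte 0xE0 = 11100000 → 3-byte form.
Continuation bytes 0xBD=10111101, 0xA4=10100100 all match 10xxxxxx.
Decoded value 0xF64 is ≥ 0x800 (shortest form) and not a surrogate.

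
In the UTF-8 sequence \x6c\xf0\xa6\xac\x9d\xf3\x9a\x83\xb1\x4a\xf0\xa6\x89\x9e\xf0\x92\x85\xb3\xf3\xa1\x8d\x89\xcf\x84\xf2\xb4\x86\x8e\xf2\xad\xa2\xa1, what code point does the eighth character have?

U+03C4

Offset 0: leading byte 0x6C = 01101100 → 1-byte char #1 = 6C.
Offset 1: leading byte 0xF0 = 11110000 → 4-byte char #2 = F0 A6 AC 9D.
Offset 5: leading byte 0xF3 = 11110011 → 4-byte char #3 = F3 9A 83 B1.
Offset 9: leading byte 0x4A = 01001010 → 1-byte char #4 = 4A.
Offset 10: leading byte 0xF0 = 11110000 → 4-byte char #5 = F0 A6 89 9E.
Offset 14: leading byte 0xF0 = 11110000 → 4-byte char #6 = F0 92 85 B3.
Offset 18: leading byte 0xF3 = 11110011 → 4-byte char #7 = F3 A1 8D 89.
Offset 22: leading byte 0xCF = 11001111 → 2-byte char #8 = CF 84.
Leading byte 0xCF = 11001111 matches 110xxxxx → 2-byte sequence.
Byte 1: 0xCF = 11001111, payload 01111 (5 bits).
Byte 2: 0x84 = 10000100 (10xxxxxx ✓), payload 000100.
Concatenate: 01111000100 = 0x3C4 (11 bits → U+03C4).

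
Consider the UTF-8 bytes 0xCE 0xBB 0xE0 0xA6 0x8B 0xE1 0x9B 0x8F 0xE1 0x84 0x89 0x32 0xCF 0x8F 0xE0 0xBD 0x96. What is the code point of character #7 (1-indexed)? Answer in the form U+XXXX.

Offset 0: leading byte 0xCE = 11001110 → 2-byte char #1 = CE BB.
Offset 2: leading byte 0xE0 = 11100000 → 3-byte char #2 = E0 A6 8B.
Offset 5: leading byte 0xE1 = 11100001 → 3-byte char #3 = E1 9B 8F.
Offset 8: leading byte 0xE1 = 11100001 → 3-byte char #4 = E1 84 89.
Offset 11: leading byte 0x32 = 00110010 → 1-byte char #5 = 32.
Offset 12: leading byte 0xCF = 11001111 → 2-byte char #6 = CF 8F.
Offset 14: leading byte 0xE0 = 11100000 → 3-byte char #7 = E0 BD 96.
Leading byte 0xE0 = 11100000 matches 1110xxxx → 3-byte sequence.
Byte 1: 0xE0 = 11100000, payload 0000 (4 bits).
Byte 2: 0xBD = 10111101 (10xxxxxx ✓), payload 111101.
Byte 3: 0x96 = 10010110 (10xxxxxx ✓), payload 010110.
Concatenate: 0000111101010110 = 0xF56 (16 bits → U+0F56).

U+0F56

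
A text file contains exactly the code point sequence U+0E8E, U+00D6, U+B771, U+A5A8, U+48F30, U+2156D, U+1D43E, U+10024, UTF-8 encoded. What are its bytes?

U+0E8E: 3-byte form → E0 BA 8E.
U+00D6: 2-byte form → C3 96.
U+B771: 3-byte form → EB 9D B1.
U+A5A8: 3-byte form → EA 96 A8.
U+48F30: 4-byte form → F1 88 BC B0.
U+2156D: 4-byte form → F0 A1 95 AD.
U+1D43E: 4-byte form → F0 9D 90 BE.
U+10024: 4-byte form → F0 90 80 A4.
Concatenated (27 bytes): E0 BA 8E C3 96 EB 9D B1 EA 96 A8 F1 88 BC B0 F0 A1 95 AD F0 9D 90 BE F0 90 80 A4.

E0 BA 8E C3 96 EB 9D B1 EA 96 A8 F1 88 BC B0 F0 A1 95 AD F0 9D 90 BE F0 90 80 A4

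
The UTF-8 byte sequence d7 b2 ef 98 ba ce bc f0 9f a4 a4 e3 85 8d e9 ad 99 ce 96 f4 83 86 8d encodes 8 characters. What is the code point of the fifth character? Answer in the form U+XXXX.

U+314D

Offset 0: leading byte 0xD7 = 11010111 → 2-byte char #1 = D7 B2.
Offset 2: leading byte 0xEF = 11101111 → 3-byte char #2 = EF 98 BA.
Offset 5: leading byte 0xCE = 11001110 → 2-byte char #3 = CE BC.
Offset 7: leading byte 0xF0 = 11110000 → 4-byte char #4 = F0 9F A4 A4.
Offset 11: leading byte 0xE3 = 11100011 → 3-byte char #5 = E3 85 8D.
Leading byte 0xE3 = 11100011 matches 1110xxxx → 3-byte sequence.
Byte 1: 0xE3 = 11100011, payload 0011 (4 bits).
Byte 2: 0x85 = 10000101 (10xxxxxx ✓), payload 000101.
Byte 3: 0x8D = 10001101 (10xxxxxx ✓), payload 001101.
Concatenate: 0011000101001101 = 0x314D (16 bits → U+314D).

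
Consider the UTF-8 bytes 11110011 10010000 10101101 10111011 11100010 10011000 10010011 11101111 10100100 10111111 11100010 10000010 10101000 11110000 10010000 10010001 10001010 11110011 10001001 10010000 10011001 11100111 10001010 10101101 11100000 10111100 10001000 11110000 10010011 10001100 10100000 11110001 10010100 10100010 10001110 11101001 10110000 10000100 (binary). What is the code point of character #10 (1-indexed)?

U+5488E

Offset 0: leading byte 0xF3 = 11110011 → 4-byte char #1 = F3 90 AD BB.
Offset 4: leading byte 0xE2 = 11100010 → 3-byte char #2 = E2 98 93.
Offset 7: leading byte 0xEF = 11101111 → 3-byte char #3 = EF A4 BF.
Offset 10: leading byte 0xE2 = 11100010 → 3-byte char #4 = E2 82 A8.
Offset 13: leading byte 0xF0 = 11110000 → 4-byte char #5 = F0 90 91 8A.
Offset 17: leading byte 0xF3 = 11110011 → 4-byte char #6 = F3 89 90 99.
Offset 21: leading byte 0xE7 = 11100111 → 3-byte char #7 = E7 8A AD.
Offset 24: leading byte 0xE0 = 11100000 → 3-byte char #8 = E0 BC 88.
Offset 27: leading byte 0xF0 = 11110000 → 4-byte char #9 = F0 93 8C A0.
Offset 31: leading byte 0xF1 = 11110001 → 4-byte char #10 = F1 94 A2 8E.
Leading byte 0xF1 = 11110001 matches 11110xxx → 4-byte sequence.
Byte 1: 0xF1 = 11110001, payload 001 (3 bits).
Byte 2: 0x94 = 10010100 (10xxxxxx ✓), payload 010100.
Byte 3: 0xA2 = 10100010 (10xxxxxx ✓), payload 100010.
Byte 4: 0x8E = 10001110 (10xxxxxx ✓), payload 001110.
Concatenate: 001010100100010001110 = 0x5488E (21 bits → U+5488E).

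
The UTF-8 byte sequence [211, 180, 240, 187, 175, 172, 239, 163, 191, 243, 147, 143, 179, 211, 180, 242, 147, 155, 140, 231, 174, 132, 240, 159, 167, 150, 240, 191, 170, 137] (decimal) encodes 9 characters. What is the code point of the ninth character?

Offset 0: leading byte 0xD3 = 11010011 → 2-byte char #1 = D3 B4.
Offset 2: leading byte 0xF0 = 11110000 → 4-byte char #2 = F0 BB AF AC.
Offset 6: leading byte 0xEF = 11101111 → 3-byte char #3 = EF A3 BF.
Offset 9: leading byte 0xF3 = 11110011 → 4-byte char #4 = F3 93 8F B3.
Offset 13: leading byte 0xD3 = 11010011 → 2-byte char #5 = D3 B4.
Offset 15: leading byte 0xF2 = 11110010 → 4-byte char #6 = F2 93 9B 8C.
Offset 19: leading byte 0xE7 = 11100111 → 3-byte char #7 = E7 AE 84.
Offset 22: leading byte 0xF0 = 11110000 → 4-byte char #8 = F0 9F A7 96.
Offset 26: leading byte 0xF0 = 11110000 → 4-byte char #9 = F0 BF AA 89.
Leading byte 0xF0 = 11110000 matches 11110xxx → 4-byte sequence.
Byte 1: 0xF0 = 11110000, payload 000 (3 bits).
Byte 2: 0xBF = 10111111 (10xxxxxx ✓), payload 111111.
Byte 3: 0xAA = 10101010 (10xxxxxx ✓), payload 101010.
Byte 4: 0x89 = 10001001 (10xxxxxx ✓), payload 001001.
Concatenate: 000111111101010001001 = 0x3FA89 (21 bits → U+3FA89).

U+3FA89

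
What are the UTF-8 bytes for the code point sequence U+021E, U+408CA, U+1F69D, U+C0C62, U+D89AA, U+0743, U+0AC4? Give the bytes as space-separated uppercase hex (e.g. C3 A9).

U+021E: 2-byte form → C8 9E.
U+408CA: 4-byte form → F1 80 A3 8A.
U+1F69D: 4-byte form → F0 9F 9A 9D.
U+C0C62: 4-byte form → F3 80 B1 A2.
U+D89AA: 4-byte form → F3 98 A6 AA.
U+0743: 2-byte form → DD 83.
U+0AC4: 3-byte form → E0 AB 84.
Concatenated (23 bytes): C8 9E F1 80 A3 8A F0 9F 9A 9D F3 80 B1 A2 F3 98 A6 AA DD 83 E0 AB 84.

C8 9E F1 80 A3 8A F0 9F 9A 9D F3 80 B1 A2 F3 98 A6 AA DD 83 E0 AB 84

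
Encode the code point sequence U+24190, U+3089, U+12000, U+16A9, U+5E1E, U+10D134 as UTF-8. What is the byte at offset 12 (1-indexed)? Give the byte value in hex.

1-indexed offset 12 is 0-indexed offset 11.
U+24190 → 4-byte form F0 A4 86 90 at offsets 0–3.
U+3089 → 3-byte form E3 82 89 at offsets 4–6.
U+12000 → 4-byte form F0 92 80 80 at offsets 7–10.
U+16A9 → 3-byte form E1 9A A9 at offsets 11–13.
Offset 11 falls in char 4's range; it's byte 1 of E1 9A A9 = 0xE1.

0xE1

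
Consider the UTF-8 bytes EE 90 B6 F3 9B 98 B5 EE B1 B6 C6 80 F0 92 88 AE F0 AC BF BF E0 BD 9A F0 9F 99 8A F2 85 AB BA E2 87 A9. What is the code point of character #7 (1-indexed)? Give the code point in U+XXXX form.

Offset 0: leading byte 0xEE = 11101110 → 3-byte char #1 = EE 90 B6.
Offset 3: leading byte 0xF3 = 11110011 → 4-byte char #2 = F3 9B 98 B5.
Offset 7: leading byte 0xEE = 11101110 → 3-byte char #3 = EE B1 B6.
Offset 10: leading byte 0xC6 = 11000110 → 2-byte char #4 = C6 80.
Offset 12: leading byte 0xF0 = 11110000 → 4-byte char #5 = F0 92 88 AE.
Offset 16: leading byte 0xF0 = 11110000 → 4-byte char #6 = F0 AC BF BF.
Offset 20: leading byte 0xE0 = 11100000 → 3-byte char #7 = E0 BD 9A.
Leading byte 0xE0 = 11100000 matches 1110xxxx → 3-byte sequence.
Byte 1: 0xE0 = 11100000, payload 0000 (4 bits).
Byte 2: 0xBD = 10111101 (10xxxxxx ✓), payload 111101.
Byte 3: 0x9A = 10011010 (10xxxxxx ✓), payload 011010.
Concatenate: 0000111101011010 = 0xF5A (16 bits → U+0F5A).

U+0F5A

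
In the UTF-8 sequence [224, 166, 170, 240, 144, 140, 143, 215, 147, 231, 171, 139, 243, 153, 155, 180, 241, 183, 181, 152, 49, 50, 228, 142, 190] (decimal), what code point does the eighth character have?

Offset 0: leading byte 0xE0 = 11100000 → 3-byte char #1 = E0 A6 AA.
Offset 3: leading byte 0xF0 = 11110000 → 4-byte char #2 = F0 90 8C 8F.
Offset 7: leading byte 0xD7 = 11010111 → 2-byte char #3 = D7 93.
Offset 9: leading byte 0xE7 = 11100111 → 3-byte char #4 = E7 AB 8B.
Offset 12: leading byte 0xF3 = 11110011 → 4-byte char #5 = F3 99 9B B4.
Offset 16: leading byte 0xF1 = 11110001 → 4-byte char #6 = F1 B7 B5 98.
Offset 20: leading byte 0x31 = 00110001 → 1-byte char #7 = 31.
Offset 21: leading byte 0x32 = 00110010 → 1-byte char #8 = 32.
Leading byte 0x32 = 00110010 matches 0xxxxxxx → 1-byte sequence.
Byte 1: 0x32 = 00110010, payload 0110010 (7 bits).
Concatenate: 0110010 = 0x32 (7 bits → U+0032).

U+0032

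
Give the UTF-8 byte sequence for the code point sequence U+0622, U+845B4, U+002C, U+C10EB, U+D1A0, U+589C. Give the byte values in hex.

U+0622: 2-byte form → D8 A2.
U+845B4: 4-byte form → F2 84 96 B4.
U+002C: 1-byte form → 2C.
U+C10EB: 4-byte form → F3 81 83 AB.
U+D1A0: 3-byte form → ED 86 A0.
U+589C: 3-byte form → E5 A2 9C.
Concatenated (17 bytes): D8 A2 F2 84 96 B4 2C F3 81 83 AB ED 86 A0 E5 A2 9C.

D8 A2 F2 84 96 B4 2C F3 81 83 AB ED 86 A0 E5 A2 9C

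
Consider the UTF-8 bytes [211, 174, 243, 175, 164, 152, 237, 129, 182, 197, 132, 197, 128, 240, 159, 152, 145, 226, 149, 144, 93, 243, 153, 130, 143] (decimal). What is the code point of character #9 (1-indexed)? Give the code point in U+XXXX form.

U+D908F

Offset 0: leading byte 0xD3 = 11010011 → 2-byte char #1 = D3 AE.
Offset 2: leading byte 0xF3 = 11110011 → 4-byte char #2 = F3 AF A4 98.
Offset 6: leading byte 0xED = 11101101 → 3-byte char #3 = ED 81 B6.
Offset 9: leading byte 0xC5 = 11000101 → 2-byte char #4 = C5 84.
Offset 11: leading byte 0xC5 = 11000101 → 2-byte char #5 = C5 80.
Offset 13: leading byte 0xF0 = 11110000 → 4-byte char #6 = F0 9F 98 91.
Offset 17: leading byte 0xE2 = 11100010 → 3-byte char #7 = E2 95 90.
Offset 20: leading byte 0x5D = 01011101 → 1-byte char #8 = 5D.
Offset 21: leading byte 0xF3 = 11110011 → 4-byte char #9 = F3 99 82 8F.
Leading byte 0xF3 = 11110011 matches 11110xxx → 4-byte sequence.
Byte 1: 0xF3 = 11110011, payload 011 (3 bits).
Byte 2: 0x99 = 10011001 (10xxxxxx ✓), payload 011001.
Byte 3: 0x82 = 10000010 (10xxxxxx ✓), payload 000010.
Byte 4: 0x8F = 10001111 (10xxxxxx ✓), payload 001111.
Concatenate: 011011001000010001111 = 0xD908F (21 bits → U+D908F).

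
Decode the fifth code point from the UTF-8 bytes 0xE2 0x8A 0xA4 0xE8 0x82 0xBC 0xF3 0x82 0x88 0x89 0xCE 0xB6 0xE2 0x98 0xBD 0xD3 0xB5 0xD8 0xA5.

Offset 0: leading byte 0xE2 = 11100010 → 3-byte char #1 = E2 8A A4.
Offset 3: leading byte 0xE8 = 11101000 → 3-byte char #2 = E8 82 BC.
Offset 6: leading byte 0xF3 = 11110011 → 4-byte char #3 = F3 82 88 89.
Offset 10: leading byte 0xCE = 11001110 → 2-byte char #4 = CE B6.
Offset 12: leading byte 0xE2 = 11100010 → 3-byte char #5 = E2 98 BD.
Leading byte 0xE2 = 11100010 matches 1110xxxx → 3-byte sequence.
Byte 1: 0xE2 = 11100010, payload 0010 (4 bits).
Byte 2: 0x98 = 10011000 (10xxxxxx ✓), payload 011000.
Byte 3: 0xBD = 10111101 (10xxxxxx ✓), payload 111101.
Concatenate: 0010011000111101 = 0x263D (16 bits → U+263D).

U+263D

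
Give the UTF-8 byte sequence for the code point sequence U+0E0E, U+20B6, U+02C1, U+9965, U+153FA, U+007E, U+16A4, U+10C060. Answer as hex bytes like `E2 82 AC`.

U+0E0E: 3-byte form → E0 B8 8E.
U+20B6: 3-byte form → E2 82 B6.
U+02C1: 2-byte form → CB 81.
U+9965: 3-byte form → E9 A5 A5.
U+153FA: 4-byte form → F0 95 8F BA.
U+007E: 1-byte form → 7E.
U+16A4: 3-byte form → E1 9A A4.
U+10C060: 4-byte form → F4 8C 81 A0.
Concatenated (23 bytes): E0 B8 8E E2 82 B6 CB 81 E9 A5 A5 F0 95 8F BA 7E E1 9A A4 F4 8C 81 A0.

E0 B8 8E E2 82 B6 CB 81 E9 A5 A5 F0 95 8F BA 7E E1 9A A4 F4 8C 81 A0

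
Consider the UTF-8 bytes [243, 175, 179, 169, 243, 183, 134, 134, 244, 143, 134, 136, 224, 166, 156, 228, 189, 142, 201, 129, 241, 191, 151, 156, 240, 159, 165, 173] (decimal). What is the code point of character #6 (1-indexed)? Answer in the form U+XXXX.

U+0241

Offset 0: leading byte 0xF3 = 11110011 → 4-byte char #1 = F3 AF B3 A9.
Offset 4: leading byte 0xF3 = 11110011 → 4-byte char #2 = F3 B7 86 86.
Offset 8: leading byte 0xF4 = 11110100 → 4-byte char #3 = F4 8F 86 88.
Offset 12: leading byte 0xE0 = 11100000 → 3-byte char #4 = E0 A6 9C.
Offset 15: leading byte 0xE4 = 11100100 → 3-byte char #5 = E4 BD 8E.
Offset 18: leading byte 0xC9 = 11001001 → 2-byte char #6 = C9 81.
Leading byte 0xC9 = 11001001 matches 110xxxxx → 2-byte sequence.
Byte 1: 0xC9 = 11001001, payload 01001 (5 bits).
Byte 2: 0x81 = 10000001 (10xxxxxx ✓), payload 000001.
Concatenate: 01001000001 = 0x241 (11 bits → U+0241).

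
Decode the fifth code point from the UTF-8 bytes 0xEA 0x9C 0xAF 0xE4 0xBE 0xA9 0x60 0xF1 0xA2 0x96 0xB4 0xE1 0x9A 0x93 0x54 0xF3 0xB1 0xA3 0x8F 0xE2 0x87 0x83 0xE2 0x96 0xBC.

Offset 0: leading byte 0xEA = 11101010 → 3-byte char #1 = EA 9C AF.
Offset 3: leading byte 0xE4 = 11100100 → 3-byte char #2 = E4 BE A9.
Offset 6: leading byte 0x60 = 01100000 → 1-byte char #3 = 60.
Offset 7: leading byte 0xF1 = 11110001 → 4-byte char #4 = F1 A2 96 B4.
Offset 11: leading byte 0xE1 = 11100001 → 3-byte char #5 = E1 9A 93.
Leading byte 0xE1 = 11100001 matches 1110xxxx → 3-byte sequence.
Byte 1: 0xE1 = 11100001, payload 0001 (4 bits).
Byte 2: 0x9A = 10011010 (10xxxxxx ✓), payload 011010.
Byte 3: 0x93 = 10010011 (10xxxxxx ✓), payload 010011.
Concatenate: 0001011010010011 = 0x1693 (16 bits → U+1693).

U+1693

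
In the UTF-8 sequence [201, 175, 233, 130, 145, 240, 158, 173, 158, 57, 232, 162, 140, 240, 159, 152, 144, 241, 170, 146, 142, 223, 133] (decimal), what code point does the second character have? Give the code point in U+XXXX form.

U+9091

Offset 0: leading byte 0xC9 = 11001001 → 2-byte char #1 = C9 AF.
Offset 2: leading byte 0xE9 = 11101001 → 3-byte char #2 = E9 82 91.
Leading byte 0xE9 = 11101001 matches 1110xxxx → 3-byte sequence.
Byte 1: 0xE9 = 11101001, payload 1001 (4 bits).
Byte 2: 0x82 = 10000010 (10xxxxxx ✓), payload 000010.
Byte 3: 0x91 = 10010001 (10xxxxxx ✓), payload 010001.
Concatenate: 1001000010010001 = 0x9091 (16 bits → U+9091).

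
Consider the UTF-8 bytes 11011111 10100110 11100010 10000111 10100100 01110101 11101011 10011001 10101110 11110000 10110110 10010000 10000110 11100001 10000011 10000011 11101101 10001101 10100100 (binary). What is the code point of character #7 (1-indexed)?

Offset 0: leading byte 0xDF = 11011111 → 2-byte char #1 = DF A6.
Offset 2: leading byte 0xE2 = 11100010 → 3-byte char #2 = E2 87 A4.
Offset 5: leading byte 0x75 = 01110101 → 1-byte char #3 = 75.
Offset 6: leading byte 0xEB = 11101011 → 3-byte char #4 = EB 99 AE.
Offset 9: leading byte 0xF0 = 11110000 → 4-byte char #5 = F0 B6 90 86.
Offset 13: leading byte 0xE1 = 11100001 → 3-byte char #6 = E1 83 83.
Offset 16: leading byte 0xED = 11101101 → 3-byte char #7 = ED 8D A4.
Leading byte 0xED = 11101101 matches 1110xxxx → 3-byte sequence.
Byte 1: 0xED = 11101101, payload 1101 (4 bits).
Byte 2: 0x8D = 10001101 (10xxxxxx ✓), payload 001101.
Byte 3: 0xA4 = 10100100 (10xxxxxx ✓), payload 100100.
Concatenate: 1101001101100100 = 0xD364 (16 bits → U+D364).

U+D364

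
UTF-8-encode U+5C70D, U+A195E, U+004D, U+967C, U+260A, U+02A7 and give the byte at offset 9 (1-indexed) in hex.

0x4D

1-indexed offset 9 is 0-indexed offset 8.
U+5C70D → 4-byte form F1 9C 9C 8D at offsets 0–3.
U+A195E → 4-byte form F2 A1 A5 9E at offsets 4–7.
U+004D → 1-byte form 4D at offsets 8–8.
Offset 8 falls in char 3's range; it's byte 1 of 4D = 0x4D.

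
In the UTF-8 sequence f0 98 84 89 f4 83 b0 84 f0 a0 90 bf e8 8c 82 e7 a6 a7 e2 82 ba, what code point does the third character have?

Offset 0: leading byte 0xF0 = 11110000 → 4-byte char #1 = F0 98 84 89.
Offset 4: leading byte 0xF4 = 11110100 → 4-byte char #2 = F4 83 B0 84.
Offset 8: leading byte 0xF0 = 11110000 → 4-byte char #3 = F0 A0 90 BF.
Leading byte 0xF0 = 11110000 matches 11110xxx → 4-byte sequence.
Byte 1: 0xF0 = 11110000, payload 000 (3 bits).
Byte 2: 0xA0 = 10100000 (10xxxxxx ✓), payload 100000.
Byte 3: 0x90 = 10010000 (10xxxxxx ✓), payload 010000.
Byte 4: 0xBF = 10111111 (10xxxxxx ✓), payload 111111.
Concatenate: 000100000010000111111 = 0x2043F (21 bits → U+2043F).

U+2043F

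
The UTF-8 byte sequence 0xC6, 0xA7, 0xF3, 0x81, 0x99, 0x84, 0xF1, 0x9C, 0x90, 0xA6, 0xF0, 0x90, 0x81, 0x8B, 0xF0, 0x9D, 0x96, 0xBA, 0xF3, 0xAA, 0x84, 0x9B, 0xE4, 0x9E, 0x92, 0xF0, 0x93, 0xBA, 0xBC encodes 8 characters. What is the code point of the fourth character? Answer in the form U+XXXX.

Offset 0: leading byte 0xC6 = 11000110 → 2-byte char #1 = C6 A7.
Offset 2: leading byte 0xF3 = 11110011 → 4-byte char #2 = F3 81 99 84.
Offset 6: leading byte 0xF1 = 11110001 → 4-byte char #3 = F1 9C 90 A6.
Offset 10: leading byte 0xF0 = 11110000 → 4-byte char #4 = F0 90 81 8B.
Leading byte 0xF0 = 11110000 matches 11110xxx → 4-byte sequence.
Byte 1: 0xF0 = 11110000, payload 000 (3 bits).
Byte 2: 0x90 = 10010000 (10xxxxxx ✓), payload 010000.
Byte 3: 0x81 = 10000001 (10xxxxxx ✓), payload 000001.
Byte 4: 0x8B = 10001011 (10xxxxxx ✓), payload 001011.
Concatenate: 000010000000001001011 = 0x1004B (21 bits → U+1004B).

U+1004B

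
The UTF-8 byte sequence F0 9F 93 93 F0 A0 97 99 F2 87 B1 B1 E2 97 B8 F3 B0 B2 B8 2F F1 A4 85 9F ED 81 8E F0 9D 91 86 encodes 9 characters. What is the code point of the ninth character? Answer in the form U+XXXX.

Offset 0: leading byte 0xF0 = 11110000 → 4-byte char #1 = F0 9F 93 93.
Offset 4: leading byte 0xF0 = 11110000 → 4-byte char #2 = F0 A0 97 99.
Offset 8: leading byte 0xF2 = 11110010 → 4-byte char #3 = F2 87 B1 B1.
Offset 12: leading byte 0xE2 = 11100010 → 3-byte char #4 = E2 97 B8.
Offset 15: leading byte 0xF3 = 11110011 → 4-byte char #5 = F3 B0 B2 B8.
Offset 19: leading byte 0x2F = 00101111 → 1-byte char #6 = 2F.
Offset 20: leading byte 0xF1 = 11110001 → 4-byte char #7 = F1 A4 85 9F.
Offset 24: leading byte 0xED = 11101101 → 3-byte char #8 = ED 81 8E.
Offset 27: leading byte 0xF0 = 11110000 → 4-byte char #9 = F0 9D 91 86.
Leading byte 0xF0 = 11110000 matches 11110xxx → 4-byte sequence.
Byte 1: 0xF0 = 11110000, payload 000 (3 bits).
Byte 2: 0x9D = 10011101 (10xxxxxx ✓), payload 011101.
Byte 3: 0x91 = 10010001 (10xxxxxx ✓), payload 010001.
Byte 4: 0x86 = 10000110 (10xxxxxx ✓), payload 000110.
Concatenate: 000011101010001000110 = 0x1D446 (21 bits → U+1D446).

U+1D446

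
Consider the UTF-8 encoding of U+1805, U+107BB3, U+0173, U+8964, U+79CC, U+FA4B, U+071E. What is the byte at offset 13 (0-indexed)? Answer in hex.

U+1805 → 3-byte form E1 A0 85 at offsets 0–2.
U+107BB3 → 4-byte form F4 87 AE B3 at offsets 3–6.
U+0173 → 2-byte form C5 B3 at offsets 7–8.
U+8964 → 3-byte form E8 A5 A4 at offsets 9–11.
U+79CC → 3-byte form E7 A7 8C at offsets 12–14.
Offset 13 falls in char 5's range; it's byte 2 of E7 A7 8C = 0xA7.

0xA7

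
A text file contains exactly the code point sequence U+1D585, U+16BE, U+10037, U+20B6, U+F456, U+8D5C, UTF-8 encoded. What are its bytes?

U+1D585: 4-byte form → F0 9D 96 85.
U+16BE: 3-byte form → E1 9A BE.
U+10037: 4-byte form → F0 90 80 B7.
U+20B6: 3-byte form → E2 82 B6.
U+F456: 3-byte form → EF 91 96.
U+8D5C: 3-byte form → E8 B5 9C.
Concatenated (20 bytes): F0 9D 96 85 E1 9A BE F0 90 80 B7 E2 82 B6 EF 91 96 E8 B5 9C.

F0 9D 96 85 E1 9A BE F0 90 80 B7 E2 82 B6 EF 91 96 E8 B5 9C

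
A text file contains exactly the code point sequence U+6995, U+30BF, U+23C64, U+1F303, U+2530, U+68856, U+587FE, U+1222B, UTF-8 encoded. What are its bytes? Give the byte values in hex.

U+6995: 3-byte form → E6 A6 95.
U+30BF: 3-byte form → E3 82 BF.
U+23C64: 4-byte form → F0 A3 B1 A4.
U+1F303: 4-byte form → F0 9F 8C 83.
U+2530: 3-byte form → E2 94 B0.
U+68856: 4-byte form → F1 A8 A1 96.
U+587FE: 4-byte form → F1 98 9F BE.
U+1222B: 4-byte form → F0 92 88 AB.
Concatenated (29 bytes): E6 A6 95 E3 82 BF F0 A3 B1 A4 F0 9F 8C 83 E2 94 B0 F1 A8 A1 96 F1 98 9F BE F0 92 88 AB.

E6 A6 95 E3 82 BF F0 A3 B1 A4 F0 9F 8C 83 E2 94 B0 F1 A8 A1 96 F1 98 9F BE F0 92 88 AB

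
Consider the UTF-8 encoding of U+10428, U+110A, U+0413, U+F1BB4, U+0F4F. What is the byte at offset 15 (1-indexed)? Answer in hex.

1-indexed offset 15 is 0-indexed offset 14.
U+10428 → 4-byte form F0 90 90 A8 at offsets 0–3.
U+110A → 3-byte form E1 84 8A at offsets 4–6.
U+0413 → 2-byte form D0 93 at offsets 7–8.
U+F1BB4 → 4-byte form F3 B1 AE B4 at offsets 9–12.
U+0F4F → 3-byte form E0 BD 8F at offsets 13–15.
Offset 14 falls in char 5's range; it's byte 2 of E0 BD 8F = 0xBD.

0xBD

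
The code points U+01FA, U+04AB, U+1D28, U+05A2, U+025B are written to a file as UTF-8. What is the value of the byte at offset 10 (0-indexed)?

U+01FA → 2-byte form C7 BA at offsets 0–1.
U+04AB → 2-byte form D2 AB at offsets 2–3.
U+1D28 → 3-byte form E1 B4 A8 at offsets 4–6.
U+05A2 → 2-byte form D6 A2 at offsets 7–8.
U+025B → 2-byte form C9 9B at offsets 9–10.
Offset 10 falls in char 5's range; it's byte 2 of C9 9B = 0x9B.

0x9B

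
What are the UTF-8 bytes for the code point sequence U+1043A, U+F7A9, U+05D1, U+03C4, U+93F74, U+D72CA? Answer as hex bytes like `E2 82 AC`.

F0 90 90 BA EF 9E A9 D7 91 CF 84 F2 93 BD B4 F3 97 8B 8A

U+1043A: 4-byte form → F0 90 90 BA.
U+F7A9: 3-byte form → EF 9E A9.
U+05D1: 2-byte form → D7 91.
U+03C4: 2-byte form → CF 84.
U+93F74: 4-byte form → F2 93 BD B4.
U+D72CA: 4-byte form → F3 97 8B 8A.
Concatenated (19 bytes): F0 90 90 BA EF 9E A9 D7 91 CF 84 F2 93 BD B4 F3 97 8B 8A.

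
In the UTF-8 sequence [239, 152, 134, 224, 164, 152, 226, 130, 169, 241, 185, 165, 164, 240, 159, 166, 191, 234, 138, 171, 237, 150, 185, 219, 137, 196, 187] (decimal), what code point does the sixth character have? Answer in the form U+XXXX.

U+A2AB

Offset 0: leading byte 0xEF = 11101111 → 3-byte char #1 = EF 98 86.
Offset 3: leading byte 0xE0 = 11100000 → 3-byte char #2 = E0 A4 98.
Offset 6: leading byte 0xE2 = 11100010 → 3-byte char #3 = E2 82 A9.
Offset 9: leading byte 0xF1 = 11110001 → 4-byte char #4 = F1 B9 A5 A4.
Offset 13: leading byte 0xF0 = 11110000 → 4-byte char #5 = F0 9F A6 BF.
Offset 17: leading byte 0xEA = 11101010 → 3-byte char #6 = EA 8A AB.
Leading byte 0xEA = 11101010 matches 1110xxxx → 3-byte sequence.
Byte 1: 0xEA = 11101010, payload 1010 (4 bits).
Byte 2: 0x8A = 10001010 (10xxxxxx ✓), payload 001010.
Byte 3: 0xAB = 10101011 (10xxxxxx ✓), payload 101011.
Concatenate: 1010001010101011 = 0xA2AB (16 bits → U+A2AB).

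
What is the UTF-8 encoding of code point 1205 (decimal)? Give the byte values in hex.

U+04B5 = 0x4B5 = 1205 decimal. In range U+0080–U+07FF → 2-byte form: 110xxxxx 10xxxxxx.
Binary (11 bits): 10010110101.
Split 5+6: 10010 | 110101.
Byte 1: 11010010 = 0xD2.
Byte 2: 10110101 = 0xB5.

D2 B5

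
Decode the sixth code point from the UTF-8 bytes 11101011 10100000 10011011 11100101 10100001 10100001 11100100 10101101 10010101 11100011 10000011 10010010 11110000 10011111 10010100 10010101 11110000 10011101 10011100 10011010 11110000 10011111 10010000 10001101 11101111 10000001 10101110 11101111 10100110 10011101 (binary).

Offset 0: leading byte 0xEB = 11101011 → 3-byte char #1 = EB A0 9B.
Offset 3: leading byte 0xE5 = 11100101 → 3-byte char #2 = E5 A1 A1.
Offset 6: leading byte 0xE4 = 11100100 → 3-byte char #3 = E4 AD 95.
Offset 9: leading byte 0xE3 = 11100011 → 3-byte char #4 = E3 83 92.
Offset 12: leading byte 0xF0 = 11110000 → 4-byte char #5 = F0 9F 94 95.
Offset 16: leading byte 0xF0 = 11110000 → 4-byte char #6 = F0 9D 9C 9A.
Leading byte 0xF0 = 11110000 matches 11110xxx → 4-byte sequence.
Byte 1: 0xF0 = 11110000, payload 000 (3 bits).
Byte 2: 0x9D = 10011101 (10xxxxxx ✓), payload 011101.
Byte 3: 0x9C = 10011100 (10xxxxxx ✓), payload 011100.
Byte 4: 0x9A = 10011010 (10xxxxxx ✓), payload 011010.
Concatenate: 000011101011100011010 = 0x1D71A (21 bits → U+1D71A).

U+1D71A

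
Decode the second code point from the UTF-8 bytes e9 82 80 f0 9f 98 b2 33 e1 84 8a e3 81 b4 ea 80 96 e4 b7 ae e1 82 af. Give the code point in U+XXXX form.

Offset 0: leading byte 0xE9 = 11101001 → 3-byte char #1 = E9 82 80.
Offset 3: leading byte 0xF0 = 11110000 → 4-byte char #2 = F0 9F 98 B2.
Leading byte 0xF0 = 11110000 matches 11110xxx → 4-byte sequence.
Byte 1: 0xF0 = 11110000, payload 000 (3 bits).
Byte 2: 0x9F = 10011111 (10xxxxxx ✓), payload 011111.
Byte 3: 0x98 = 10011000 (10xxxxxx ✓), payload 011000.
Byte 4: 0xB2 = 10110010 (10xxxxxx ✓), payload 110010.
Concatenate: 000011111011000110010 = 0x1F632 (21 bits → U+1F632).

U+1F632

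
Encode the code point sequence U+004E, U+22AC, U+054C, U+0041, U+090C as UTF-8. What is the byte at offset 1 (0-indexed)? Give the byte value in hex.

0xE2

U+004E → 1-byte form 4E at offsets 0–0.
U+22AC → 3-byte form E2 8A AC at offsets 1–3.
Offset 1 falls in char 2's range; it's byte 1 of E2 8A AC = 0xE2.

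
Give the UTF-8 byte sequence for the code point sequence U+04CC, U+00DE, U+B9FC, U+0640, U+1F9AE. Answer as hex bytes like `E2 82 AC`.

U+04CC: 2-byte form → D3 8C.
U+00DE: 2-byte form → C3 9E.
U+B9FC: 3-byte form → EB A7 BC.
U+0640: 2-byte form → D9 80.
U+1F9AE: 4-byte form → F0 9F A6 AE.
Concatenated (13 bytes): D3 8C C3 9E EB A7 BC D9 80 F0 9F A6 AE.

D3 8C C3 9E EB A7 BC D9 80 F0 9F A6 AE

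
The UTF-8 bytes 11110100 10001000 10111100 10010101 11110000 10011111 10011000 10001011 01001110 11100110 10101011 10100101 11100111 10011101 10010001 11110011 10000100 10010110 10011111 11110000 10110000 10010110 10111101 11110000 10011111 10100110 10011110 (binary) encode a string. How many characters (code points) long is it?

Byte at offset 0: 0xF4 = 11110100 → 4-byte char (#1). Advance 4.
Byte at offset 4: 0xF0 = 11110000 → 4-byte char (#2). Advance 4.
Byte at offset 8: 0x4E = 01001110 → 1-byte char (#3). Advance 1.
Byte at offset 9: 0xE6 = 11100110 → 3-byte char (#4). Advance 3.
Byte at offset 12: 0xE7 = 11100111 → 3-byte char (#5). Advance 3.
Byte at offset 15: 0xF3 = 11110011 → 4-byte char (#6). Advance 4.
Byte at offset 19: 0xF0 = 11110000 → 4-byte char (#7). Advance 4.
Byte at offset 23: 0xF0 = 11110000 → 4-byte char (#8). Advance 4.
Reached end at offset 27 after 8 code points.

8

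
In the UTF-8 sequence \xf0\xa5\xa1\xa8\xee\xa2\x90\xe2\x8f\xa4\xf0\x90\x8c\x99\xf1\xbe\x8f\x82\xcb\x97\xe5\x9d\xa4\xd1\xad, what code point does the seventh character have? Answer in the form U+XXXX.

U+5764

Offset 0: leading byte 0xF0 = 11110000 → 4-byte char #1 = F0 A5 A1 A8.
Offset 4: leading byte 0xEE = 11101110 → 3-byte char #2 = EE A2 90.
Offset 7: leading byte 0xE2 = 11100010 → 3-byte char #3 = E2 8F A4.
Offset 10: leading byte 0xF0 = 11110000 → 4-byte char #4 = F0 90 8C 99.
Offset 14: leading byte 0xF1 = 11110001 → 4-byte char #5 = F1 BE 8F 82.
Offset 18: leading byte 0xCB = 11001011 → 2-byte char #6 = CB 97.
Offset 20: leading byte 0xE5 = 11100101 → 3-byte char #7 = E5 9D A4.
Leading byte 0xE5 = 11100101 matches 1110xxxx → 3-byte sequence.
Byte 1: 0xE5 = 11100101, payload 0101 (4 bits).
Byte 2: 0x9D = 10011101 (10xxxxxx ✓), payload 011101.
Byte 3: 0xA4 = 10100100 (10xxxxxx ✓), payload 100100.
Concatenate: 0101011101100100 = 0x5764 (16 bits → U+5764).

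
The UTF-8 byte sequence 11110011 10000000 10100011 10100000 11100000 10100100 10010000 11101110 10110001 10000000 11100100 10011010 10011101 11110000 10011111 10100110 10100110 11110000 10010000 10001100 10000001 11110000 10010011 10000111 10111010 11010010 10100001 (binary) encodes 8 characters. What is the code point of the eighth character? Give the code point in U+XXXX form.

U+04A1

Offset 0: leading byte 0xF3 = 11110011 → 4-byte char #1 = F3 80 A3 A0.
Offset 4: leading byte 0xE0 = 11100000 → 3-byte char #2 = E0 A4 90.
Offset 7: leading byte 0xEE = 11101110 → 3-byte char #3 = EE B1 80.
Offset 10: leading byte 0xE4 = 11100100 → 3-byte char #4 = E4 9A 9D.
Offset 13: leading byte 0xF0 = 11110000 → 4-byte char #5 = F0 9F A6 A6.
Offset 17: leading byte 0xF0 = 11110000 → 4-byte char #6 = F0 90 8C 81.
Offset 21: leading byte 0xF0 = 11110000 → 4-byte char #7 = F0 93 87 BA.
Offset 25: leading byte 0xD2 = 11010010 → 2-byte char #8 = D2 A1.
Leading byte 0xD2 = 11010010 matches 110xxxxx → 2-byte sequence.
Byte 1: 0xD2 = 11010010, payload 10010 (5 bits).
Byte 2: 0xA1 = 10100001 (10xxxxxx ✓), payload 100001.
Concatenate: 10010100001 = 0x4A1 (11 bits → U+04A1).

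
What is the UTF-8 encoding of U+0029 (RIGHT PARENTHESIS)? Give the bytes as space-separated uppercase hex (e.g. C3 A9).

29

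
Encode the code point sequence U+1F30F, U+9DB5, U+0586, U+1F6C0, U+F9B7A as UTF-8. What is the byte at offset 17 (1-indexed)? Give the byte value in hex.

0xBA

1-indexed offset 17 is 0-indexed offset 16.
U+1F30F → 4-byte form F0 9F 8C 8F at offsets 0–3.
U+9DB5 → 3-byte form E9 B6 B5 at offsets 4–6.
U+0586 → 2-byte form D6 86 at offsets 7–8.
U+1F6C0 → 4-byte form F0 9F 9B 80 at offsets 9–12.
U+F9B7A → 4-byte form F3 B9 AD BA at offsets 13–16.
Offset 16 falls in char 5's range; it's byte 4 of F3 B9 AD BA = 0xBA.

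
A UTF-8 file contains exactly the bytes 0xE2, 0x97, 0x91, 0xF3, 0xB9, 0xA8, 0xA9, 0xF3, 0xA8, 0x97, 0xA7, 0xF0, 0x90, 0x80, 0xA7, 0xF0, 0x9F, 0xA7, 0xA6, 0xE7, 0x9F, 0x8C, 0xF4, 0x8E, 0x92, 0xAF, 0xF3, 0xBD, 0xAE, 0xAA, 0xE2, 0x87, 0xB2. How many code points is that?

9

Byte at offset 0: 0xE2 = 11100010 → 3-byte char (#1). Advance 3.
Byte at offset 3: 0xF3 = 11110011 → 4-byte char (#2). Advance 4.
Byte at offset 7: 0xF3 = 11110011 → 4-byte char (#3). Advance 4.
Byte at offset 11: 0xF0 = 11110000 → 4-byte char (#4). Advance 4.
Byte at offset 15: 0xF0 = 11110000 → 4-byte char (#5). Advance 4.
Byte at offset 19: 0xE7 = 11100111 → 3-byte char (#6). Advance 3.
Byte at offset 22: 0xF4 = 11110100 → 4-byte char (#7). Advance 4.
Byte at offset 26: 0xF3 = 11110011 → 4-byte char (#8). Advance 4.
Byte at offset 30: 0xE2 = 11100010 → 3-byte char (#9). Advance 3.
Reached end at offset 33 after 9 code points.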